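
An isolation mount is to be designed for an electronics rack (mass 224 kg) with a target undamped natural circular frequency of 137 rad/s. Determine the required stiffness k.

k = m·ω_n² = 224 × 137.0² = 224 × 18770 = 4204000 N/m.

4200000 N/m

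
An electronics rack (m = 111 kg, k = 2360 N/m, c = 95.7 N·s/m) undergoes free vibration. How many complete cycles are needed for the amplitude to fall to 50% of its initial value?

2 cycles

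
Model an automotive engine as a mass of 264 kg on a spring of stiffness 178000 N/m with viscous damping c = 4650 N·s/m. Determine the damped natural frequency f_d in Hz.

ω_n = √(k/m) = √(178000/264) = 25.97 rad/s.
Critical damping c_c = 2√(k·m) = 2√(178000 × 264) = 13710 N·s/m, so ζ = c/c_c = 4650/13710 = 0.3392.
ω_d = ω_n√(1 − ζ²) = 25.97 × √(1 − 0.115) = 24.43 rad/s.
f_d = ω_d/(2π) = 3.888 Hz.

3.89 Hz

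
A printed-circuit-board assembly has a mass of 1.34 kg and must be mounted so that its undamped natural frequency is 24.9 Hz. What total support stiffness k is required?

ω_n = 2πf_n = 2π × 24.9 = 156.5 rad/s.
k = m·ω_n² = 1.34 × 156.5² = 1.34 × 24480 = 32800 N/m.

32800 N/m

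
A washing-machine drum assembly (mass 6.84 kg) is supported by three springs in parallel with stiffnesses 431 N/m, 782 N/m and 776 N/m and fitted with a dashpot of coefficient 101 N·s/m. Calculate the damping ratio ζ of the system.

0.433

Parallel springs add: k_eq = 431 + 782 + 776 = 1989 N/m.
ω_n = √(k_eq/m) = √(1989/6.84) = 17.05 rad/s.
Critical damping c_c = 2√(k_eq·m) = 2√(1989 × 6.84) = 233.3 N·s/m, so ζ = c/c_c = 101/233.3 = 0.4330.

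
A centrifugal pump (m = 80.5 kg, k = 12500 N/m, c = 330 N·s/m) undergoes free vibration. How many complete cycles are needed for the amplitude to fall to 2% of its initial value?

ζ = c/(2√(km)) = 330/(2√(12500 × 80.5)) = 330/2006 = 0.1645.
Logarithmic decrement δ = 2πζ/√(1 − ζ²) = 2π × 0.1645/√(1 − 0.0271) = 1.048.
x_n/x₀ = e^(−nδ) ≤ 0.02; take ln: n ≥ ln(1/0.02)/δ = 3.912/1.048 = 3.734.
So 4 complete cycles are required.

4 cycles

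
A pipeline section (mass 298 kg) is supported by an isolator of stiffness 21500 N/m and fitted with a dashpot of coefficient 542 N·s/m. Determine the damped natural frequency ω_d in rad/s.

8.45 rad/s

ω_n = √(k/m) = √(21500/298) = 8.494 rad/s.
Critical damping c_c = 2√(k·m) = 2√(21500 × 298) = 5062 N·s/m, so ζ = c/c_c = 542/5062 = 0.1071.
ω_d = ω_n√(1 − ζ²) = 8.494 × √(1 − 0.0115) = 8.445 rad/s.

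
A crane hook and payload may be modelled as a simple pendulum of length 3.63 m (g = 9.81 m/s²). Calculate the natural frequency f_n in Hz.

0.262 Hz

For a simple pendulum ω_n = √(g/L) = √(9.81/3.63) = √2.702 = 1.644 rad/s.
f_n = ω_n/(2π) = 1.644/6.283 = 0.2616 Hz.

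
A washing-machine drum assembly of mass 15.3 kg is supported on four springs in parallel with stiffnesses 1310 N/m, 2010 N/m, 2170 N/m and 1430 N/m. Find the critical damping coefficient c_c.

Parallel springs add: k_eq = 1310 + 2010 + 2170 + 1430 = 6920 N/m.
c_c = 2√(k_eq·m) = 2√(6920 × 15.3) = 2 × 325.4 = 650.8 N·s/m.

651 N·s/m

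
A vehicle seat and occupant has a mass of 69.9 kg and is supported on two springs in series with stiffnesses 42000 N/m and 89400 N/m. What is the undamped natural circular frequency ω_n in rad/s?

Series springs: 1/k_eq = 1/42000 + 1/89400 = 3.500×10^-5, so k_eq = 28580 N/m.
ω_n = √(k_eq/m) = √(28580/69.9) = √408.8 = 20.22 rad/s.

20.2 rad/s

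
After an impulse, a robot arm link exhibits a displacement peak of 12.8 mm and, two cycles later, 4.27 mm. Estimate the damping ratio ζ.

0.0870

Logarithmic decrement δ = (1/n)·ln(x₀/x_n) = (1/2)·ln(12.8/4.27) = (1/2)·ln(2.998) = 0.5489.
ζ = δ/√(4π² + δ²) = 0.5489/√(39.48 + 0.301) = 0.5489/6.307 = 0.08703.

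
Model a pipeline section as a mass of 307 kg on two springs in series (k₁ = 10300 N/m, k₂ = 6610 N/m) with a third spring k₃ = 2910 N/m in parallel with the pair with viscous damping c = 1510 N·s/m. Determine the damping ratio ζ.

0.517

Series pair: k_s = k₁k₂/(k₁+k₂) = (10300)(6610)/(10300 + 6610) = 4026 N/m. In parallel with k₃: k_eq = 4026 + 2910 = 6936 N/m.
ω_n = √(k_eq/m) = √(6936/307) = 4.753 rad/s.
Critical damping c_c = 2√(k_eq·m) = 2√(6936 × 307) = 2919 N·s/m, so ζ = c/c_c = 1510/2919 = 0.5174.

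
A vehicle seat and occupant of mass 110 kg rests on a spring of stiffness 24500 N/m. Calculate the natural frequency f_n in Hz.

ω_n = √(k/m) = √(24500/110) = √222.7 = 14.92 rad/s.
f_n = ω_n/(2π) = 14.92/6.283 = 2.375 Hz.

2.38 Hz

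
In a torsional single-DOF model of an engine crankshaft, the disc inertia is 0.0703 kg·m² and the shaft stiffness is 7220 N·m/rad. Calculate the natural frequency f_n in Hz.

51.0 Hz

ω_n = √(k_t/J) = √(7220/0.0703) = √102700 = 320.5 rad/s.
f_n = ω_n/(2π) = 320.5/6.283 = 51.00 Hz.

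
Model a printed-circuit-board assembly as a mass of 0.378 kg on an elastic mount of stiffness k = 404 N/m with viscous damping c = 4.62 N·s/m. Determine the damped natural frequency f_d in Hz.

5.11 Hz

ω_n = √(k/m) = √(404.0/0.378) = 32.69 rad/s.
Critical damping c_c = 2√(k·m) = 2√(404.0 × 0.378) = 24.72 N·s/m, so ζ = c/c_c = 4.62/24.72 = 0.1869.
ω_d = ω_n√(1 − ζ²) = 32.69 × √(1 − 0.0349) = 32.12 rad/s.
f_d = ω_d/(2π) = 5.111 Hz.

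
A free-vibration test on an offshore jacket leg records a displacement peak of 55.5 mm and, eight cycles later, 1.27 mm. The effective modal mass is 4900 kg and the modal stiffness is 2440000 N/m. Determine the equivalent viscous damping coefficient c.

Logarithmic decrement δ = (1/n)·ln(x₀/x_n) = (1/8)·ln(55.5/1.27) = (1/8)·ln(43.70) = 0.4722.
ζ = δ/√(4π² + δ²) = 0.4722/√(39.48 + 0.223) = 0.4722/6.301 = 0.07494.
c = ζ · 2√(km) = 0.07494 × 2√(2440000 × 4900) = 0.07494 × 218700 = 16390 N·s/m.

16400 N·s/m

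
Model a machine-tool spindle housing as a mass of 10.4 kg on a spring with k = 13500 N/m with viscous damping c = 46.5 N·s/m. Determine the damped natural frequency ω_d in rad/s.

ω_n = √(k/m) = √(13500/10.4) = 36.03 rad/s.
Critical damping c_c = 2√(k·m) = 2√(13500 × 10.4) = 749.4 N·s/m, so ζ = c/c_c = 46.5/749.4 = 0.06205.
ω_d = ω_n√(1 − ζ²) = 36.03 × √(1 − 0.00385) = 35.96 rad/s.

36.0 rad/s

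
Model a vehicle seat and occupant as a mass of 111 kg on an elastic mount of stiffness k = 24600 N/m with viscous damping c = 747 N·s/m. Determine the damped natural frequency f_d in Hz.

2.31 Hz

ω_n = √(k/m) = √(24600/111) = 14.89 rad/s.
Critical damping c_c = 2√(k·m) = 2√(24600 × 111) = 3305 N·s/m, so ζ = c/c_c = 747/3305 = 0.2260.
ω_d = ω_n√(1 − ζ²) = 14.89 × √(1 − 0.0511) = 14.50 rad/s.
f_d = ω_d/(2π) = 2.308 Hz.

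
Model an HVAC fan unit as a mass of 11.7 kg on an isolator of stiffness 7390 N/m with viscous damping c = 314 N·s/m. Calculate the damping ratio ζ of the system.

0.534

ω_n = √(k/m) = √(7390/11.7) = 25.13 rad/s.
Critical damping c_c = 2√(k·m) = 2√(7390 × 11.7) = 588.1 N·s/m, so ζ = c/c_c = 314/588.1 = 0.5339.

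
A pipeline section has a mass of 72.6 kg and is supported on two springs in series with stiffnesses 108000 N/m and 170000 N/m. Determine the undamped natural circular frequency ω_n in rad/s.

30.2 rad/s

Series springs: 1/k_eq = 1/108000 + 1/170000 = 1.514×10^-5, so k_eq = 66040 N/m.
ω_n = √(k_eq/m) = √(66040/72.6) = √909.7 = 30.16 rad/s.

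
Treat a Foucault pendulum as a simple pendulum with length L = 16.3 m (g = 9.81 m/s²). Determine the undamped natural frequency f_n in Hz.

For a simple pendulum ω_n = √(g/L) = √(9.81/16.3) = √0.6018 = 0.7758 rad/s.
f_n = ω_n/(2π) = 0.7758/6.283 = 0.1235 Hz.

0.123 Hz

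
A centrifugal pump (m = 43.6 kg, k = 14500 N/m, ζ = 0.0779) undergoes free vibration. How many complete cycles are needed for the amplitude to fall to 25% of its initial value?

3 cycles

Logarithmic decrement δ = 2πζ/√(1 − ζ²) = 2π × 0.07790/√(1 − 0.00607) = 0.4910.
x_n/x₀ = e^(−nδ) ≤ 0.25; take ln: n ≥ ln(1/0.25)/δ = 1.386/0.4910 = 2.824.
So 3 complete cycles are required.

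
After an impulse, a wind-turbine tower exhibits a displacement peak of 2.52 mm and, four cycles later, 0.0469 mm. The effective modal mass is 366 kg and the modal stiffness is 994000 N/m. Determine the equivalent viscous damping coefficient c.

5970 N·s/m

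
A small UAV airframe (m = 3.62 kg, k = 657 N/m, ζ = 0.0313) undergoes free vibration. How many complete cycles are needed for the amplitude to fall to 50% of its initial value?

4 cycles

Logarithmic decrement δ = 2πζ/√(1 − ζ²) = 2π × 0.03130/√(1 − 0.000980) = 0.1968.
x_n/x₀ = e^(−nδ) ≤ 0.5; take ln: n ≥ ln(1/0.5)/δ = 0.6931/0.1968 = 3.523.
So 4 complete cycles are required.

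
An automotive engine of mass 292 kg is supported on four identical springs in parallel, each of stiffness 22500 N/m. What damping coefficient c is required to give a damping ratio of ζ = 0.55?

Parallel springs add: k_eq = 4 × 22500 = 90000 N/m.
c_c = 2√(k_eq·m) = 2√(90000 × 292) = 10250 N·s/m.
c = ζ·c_c = 0.55 × 10250 = 5639 N·s/m.

5640 N·s/m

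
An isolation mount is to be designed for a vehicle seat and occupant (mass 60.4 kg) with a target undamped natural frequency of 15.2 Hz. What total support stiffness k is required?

ω_n = 2πf_n = 2π × 15.2 = 95.50 rad/s.
k = m·ω_n² = 60.4 × 95.50² = 60.4 × 9121 = 550900 N/m.

551000 N/m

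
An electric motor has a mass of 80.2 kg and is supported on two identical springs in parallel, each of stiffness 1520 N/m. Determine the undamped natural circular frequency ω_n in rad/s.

6.16 rad/s

Parallel springs add: k_eq = 2 × 1520 = 3040 N/m.
ω_n = √(k_eq/m) = √(3040/80.2) = √37.91 = 6.157 rad/s.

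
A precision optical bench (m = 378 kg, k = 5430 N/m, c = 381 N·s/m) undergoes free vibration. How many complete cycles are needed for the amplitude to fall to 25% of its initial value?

2 cycles

ζ = c/(2√(km)) = 381/(2√(5430 × 378)) = 381/2865 = 0.1330.
Logarithmic decrement δ = 2πζ/√(1 − ζ²) = 2π × 0.1330/√(1 − 0.0177) = 0.8430.
x_n/x₀ = e^(−nδ) ≤ 0.25; take ln: n ≥ ln(1/0.25)/δ = 1.386/0.8430 = 1.645.
So 2 complete cycles are required.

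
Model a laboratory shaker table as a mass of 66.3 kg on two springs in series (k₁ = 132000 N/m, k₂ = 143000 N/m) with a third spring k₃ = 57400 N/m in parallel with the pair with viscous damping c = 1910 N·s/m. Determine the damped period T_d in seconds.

0.153 s

Series pair: k_s = k₁k₂/(k₁+k₂) = (132000)(143000)/(132000 + 143000) = 68640 N/m. In parallel with k₃: k_eq = 68640 + 57400 = 126000 N/m.
ω_n = √(k_eq/m) = √(126000/66.3) = 43.60 rad/s.
Critical damping c_c = 2√(k_eq·m) = 2√(126000 × 66.3) = 5782 N·s/m, so ζ = c/c_c = 1910/5782 = 0.3304.
ω_d = ω_n√(1 − ζ²) = 43.60 × √(1 − 0.109) = 41.15 rad/s.
T_d = 2π/ω_d = 0.1527 s.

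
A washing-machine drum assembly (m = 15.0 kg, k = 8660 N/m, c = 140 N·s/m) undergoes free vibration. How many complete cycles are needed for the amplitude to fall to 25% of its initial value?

ζ = c/(2√(km)) = 140/(2√(8660 × 15.0)) = 140/720.8 = 0.1942.
Logarithmic decrement δ = 2πζ/√(1 − ζ²) = 2π × 0.1942/√(1 − 0.0377) = 1.244.
x_n/x₀ = e^(−nδ) ≤ 0.25; take ln: n ≥ ln(1/0.25)/δ = 1.386/1.244 = 1.114.
So 2 complete cycles are required.

2 cycles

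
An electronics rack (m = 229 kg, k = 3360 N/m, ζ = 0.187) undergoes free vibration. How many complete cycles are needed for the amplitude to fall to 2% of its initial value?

4 cycles

Logarithmic decrement δ = 2πζ/√(1 − ζ²) = 2π × 0.1870/√(1 − 0.0350) = 1.196.
x_n/x₀ = e^(−nδ) ≤ 0.02; take ln: n ≥ ln(1/0.02)/δ = 3.912/1.196 = 3.271.
So 4 complete cycles are required.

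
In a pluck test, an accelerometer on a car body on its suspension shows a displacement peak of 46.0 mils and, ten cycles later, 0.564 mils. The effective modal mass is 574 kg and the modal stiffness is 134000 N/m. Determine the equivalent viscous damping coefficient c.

Logarithmic decrement δ = (1/n)·ln(x₀/x_n) = (1/10)·ln(46.0/0.564) = (1/10)·ln(81.56) = 0.4401.
ζ = δ/√(4π² + δ²) = 0.4401/√(39.48 + 0.194) = 0.4401/6.299 = 0.06988.
c = ζ · 2√(km) = 0.06988 × 2√(134000 × 574) = 0.06988 × 17540 = 1226 N·s/m.

1230 N·s/m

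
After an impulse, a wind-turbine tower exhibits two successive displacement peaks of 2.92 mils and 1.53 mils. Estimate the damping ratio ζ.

0.102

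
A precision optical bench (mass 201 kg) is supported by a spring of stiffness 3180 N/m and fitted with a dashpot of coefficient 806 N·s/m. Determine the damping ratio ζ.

0.504

ω_n = √(k/m) = √(3180/201) = 3.978 rad/s.
Critical damping c_c = 2√(k·m) = 2√(3180 × 201) = 1599 N·s/m, so ζ = c/c_c = 806/1599 = 0.5041.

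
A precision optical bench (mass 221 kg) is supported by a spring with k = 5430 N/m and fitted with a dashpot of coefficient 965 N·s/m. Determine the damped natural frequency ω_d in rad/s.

4.45 rad/s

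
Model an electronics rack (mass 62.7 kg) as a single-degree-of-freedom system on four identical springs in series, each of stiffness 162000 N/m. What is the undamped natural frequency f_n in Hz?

Series springs: 1/k_eq = 4/162000, so k_eq = 162000/4 = 40500 N/m.
ω_n = √(k_eq/m) = √(40500/62.7) = √645.9 = 25.42 rad/s.
f_n = ω_n/(2π) = 25.42/6.283 = 4.045 Hz.

4.04 Hz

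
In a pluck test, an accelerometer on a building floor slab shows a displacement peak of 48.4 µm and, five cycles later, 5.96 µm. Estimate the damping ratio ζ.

Logarithmic decrement δ = (1/n)·ln(x₀/x_n) = (1/5)·ln(48.4/5.96) = (1/5)·ln(8.121) = 0.4189.
ζ = δ/√(4π² + δ²) = 0.4189/√(39.48 + 0.175) = 0.4189/6.297 = 0.06652.

0.0665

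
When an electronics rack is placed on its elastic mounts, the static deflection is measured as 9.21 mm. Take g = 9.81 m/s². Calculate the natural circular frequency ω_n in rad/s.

32.6 rad/s

ω_n = √(g/δ_st) = √(9.81/0.00921) = √1065 = 32.64 rad/s.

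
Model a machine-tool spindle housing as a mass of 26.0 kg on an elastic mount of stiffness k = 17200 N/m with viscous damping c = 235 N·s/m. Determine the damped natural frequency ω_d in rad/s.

ω_n = √(k/m) = √(17200/26.0) = 25.72 rad/s.
Critical damping c_c = 2√(k·m) = 2√(17200 × 26.0) = 1337 N·s/m, so ζ = c/c_c = 235/1337 = 0.1757.
ω_d = ω_n√(1 − ζ²) = 25.72 × √(1 − 0.0309) = 25.32 rad/s.

25.3 rad/s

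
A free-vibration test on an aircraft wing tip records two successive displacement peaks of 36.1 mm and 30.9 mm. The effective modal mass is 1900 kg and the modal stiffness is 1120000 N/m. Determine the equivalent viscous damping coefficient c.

2280 N·s/m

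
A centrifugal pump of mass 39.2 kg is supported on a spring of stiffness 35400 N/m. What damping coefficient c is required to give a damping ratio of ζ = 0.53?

1250 N·s/m

c_c = 2√(k·m) = 2√(35400 × 39.2) = 2356 N·s/m.
c = ζ·c_c = 0.53 × 2356 = 1249 N·s/m.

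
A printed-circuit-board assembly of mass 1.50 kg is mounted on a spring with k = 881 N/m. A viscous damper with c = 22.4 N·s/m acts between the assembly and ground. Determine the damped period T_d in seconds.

ω_n = √(k/m) = √(881.0/1.50) = 24.23 rad/s.
Critical damping c_c = 2√(k·m) = 2√(881.0 × 1.50) = 72.70 N·s/m, so ζ = c/c_c = 22.4/72.70 = 0.3081.
ω_d = ω_n√(1 − ζ²) = 24.23 × √(1 − 0.0949) = 23.06 rad/s.
T_d = 2π/ω_d = 0.2725 s.

0.273 s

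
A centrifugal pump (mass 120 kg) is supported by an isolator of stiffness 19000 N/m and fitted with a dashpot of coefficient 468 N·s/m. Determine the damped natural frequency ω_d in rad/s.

12.4 rad/s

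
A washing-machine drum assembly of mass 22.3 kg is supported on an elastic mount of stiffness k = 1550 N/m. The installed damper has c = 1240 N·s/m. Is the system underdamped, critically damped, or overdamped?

c_c = 2√(k·m) = 371.8 N·s/m; ζ = c/c_c = 1240/371.8 = 3.33.
Since ζ > 1 the system is overdamped.

overdamped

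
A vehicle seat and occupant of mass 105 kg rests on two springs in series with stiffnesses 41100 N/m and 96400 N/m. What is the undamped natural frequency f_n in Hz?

2.64 Hz

Series springs: 1/k_eq = 1/41100 + 1/96400 = 3.470×10^-5, so k_eq = 28810 N/m.
ω_n = √(k_eq/m) = √(28810/105) = √274.4 = 16.57 rad/s.
f_n = ω_n/(2π) = 16.57/6.283 = 2.637 Hz.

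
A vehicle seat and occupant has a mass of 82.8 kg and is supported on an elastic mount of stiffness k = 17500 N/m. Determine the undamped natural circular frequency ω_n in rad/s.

14.5 rad/s

ω_n = √(k/m) = √(17500/82.8) = √211.4 = 14.54 rad/s.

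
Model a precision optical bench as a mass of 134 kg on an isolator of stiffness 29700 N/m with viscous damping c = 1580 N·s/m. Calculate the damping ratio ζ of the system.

0.396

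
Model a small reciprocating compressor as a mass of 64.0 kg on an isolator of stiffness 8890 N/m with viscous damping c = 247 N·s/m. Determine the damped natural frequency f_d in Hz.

1.85 Hz

ω_n = √(k/m) = √(8890/64.0) = 11.79 rad/s.
Critical damping c_c = 2√(k·m) = 2√(8890 × 64.0) = 1509 N·s/m, so ζ = c/c_c = 247/1509 = 0.1637.
ω_d = ω_n√(1 − ζ²) = 11.79 × √(1 − 0.0268) = 11.63 rad/s.
f_d = ω_d/(2π) = 1.850 Hz.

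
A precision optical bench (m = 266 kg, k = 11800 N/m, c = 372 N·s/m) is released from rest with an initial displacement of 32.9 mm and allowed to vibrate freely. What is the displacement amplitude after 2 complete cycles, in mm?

ζ = c/(2√(km)) = 372/(2√(11800 × 266)) = 372/3543 = 0.1050.
Logarithmic decrement δ = 2πζ/√(1 − ζ²) = 2π × 0.1050/√(1 − 0.0110) = 0.6633.
After n cycles, x_n/x₀ = e^(−nδ), so x_2 = 32.9 × e^(−2 × 0.6633) = 32.9 × 0.2654 = 8.731 mm.

8.73 mm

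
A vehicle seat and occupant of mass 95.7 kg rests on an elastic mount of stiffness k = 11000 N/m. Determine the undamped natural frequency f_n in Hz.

1.71 Hz

ω_n = √(k/m) = √(11000/95.7) = √114.9 = 10.72 rad/s.
f_n = ω_n/(2π) = 10.72/6.283 = 1.706 Hz.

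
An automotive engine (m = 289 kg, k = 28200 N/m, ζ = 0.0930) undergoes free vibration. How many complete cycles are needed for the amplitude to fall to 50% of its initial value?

2 cycles

Logarithmic decrement δ = 2πζ/√(1 − ζ²) = 2π × 0.09300/√(1 − 0.00865) = 0.5869.
x_n/x₀ = e^(−nδ) ≤ 0.5; take ln: n ≥ ln(1/0.5)/δ = 0.6931/0.5869 = 1.181.
So 2 complete cycles are required.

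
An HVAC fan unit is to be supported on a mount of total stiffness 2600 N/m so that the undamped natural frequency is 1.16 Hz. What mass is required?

ω_n = 2πf_n = 2π × 1.16 = 7.288 rad/s.
m = k/ω_n² = 2600/7.288² = 2600/53.12 = 48.94 kg.

48.9 kg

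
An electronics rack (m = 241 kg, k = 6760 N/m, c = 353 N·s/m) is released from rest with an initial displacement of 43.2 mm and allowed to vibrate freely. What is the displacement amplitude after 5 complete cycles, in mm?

0.538 mm

ζ = c/(2√(km)) = 353/(2√(6760 × 241)) = 353/2553 = 0.1383.
Logarithmic decrement δ = 2πζ/√(1 − ζ²) = 2π × 0.1383/√(1 − 0.0191) = 0.8773.
After n cycles, x_n/x₀ = e^(−nδ), so x_5 = 43.2 × e^(−5 × 0.8773) = 43.2 × 0.01245 = 0.5377 mm.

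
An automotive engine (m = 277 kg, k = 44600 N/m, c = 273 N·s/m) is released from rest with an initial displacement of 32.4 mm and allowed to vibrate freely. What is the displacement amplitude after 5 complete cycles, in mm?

9.56 mm

ζ = c/(2√(km)) = 273/(2√(44600 × 277)) = 273/7030 = 0.03884.
Logarithmic decrement δ = 2πζ/√(1 − ζ²) = 2π × 0.03884/√(1 − 0.00151) = 0.2442.
After n cycles, x_n/x₀ = e^(−nδ), so x_5 = 32.4 × e^(−5 × 0.2442) = 32.4 × 0.2949 = 9.556 mm.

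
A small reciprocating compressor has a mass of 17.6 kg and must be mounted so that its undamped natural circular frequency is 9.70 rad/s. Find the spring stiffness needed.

k = m·ω_n² = 17.6 × 9.700² = 17.6 × 94.09 = 1656 N/m.

1660 N/m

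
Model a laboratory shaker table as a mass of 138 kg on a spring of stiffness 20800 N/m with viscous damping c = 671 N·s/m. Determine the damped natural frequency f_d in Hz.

ω_n = √(k/m) = √(20800/138) = 12.28 rad/s.
Critical damping c_c = 2√(k·m) = 2√(20800 × 138) = 3388 N·s/m, so ζ = c/c_c = 671/3388 = 0.1980.
ω_d = ω_n√(1 − ζ²) = 12.28 × √(1 − 0.0392) = 12.03 rad/s.
f_d = ω_d/(2π) = 1.915 Hz.

1.92 Hz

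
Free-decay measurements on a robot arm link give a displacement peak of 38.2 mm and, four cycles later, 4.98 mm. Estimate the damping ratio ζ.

Logarithmic decrement δ = (1/n)·ln(x₀/x_n) = (1/4)·ln(38.2/4.98) = (1/4)·ln(7.671) = 0.5094.
ζ = δ/√(4π² + δ²) = 0.5094/√(39.48 + 0.259) = 0.5094/6.304 = 0.08080.

0.0808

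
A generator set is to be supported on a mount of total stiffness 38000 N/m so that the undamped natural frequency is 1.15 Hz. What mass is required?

ω_n = 2πf_n = 2π × 1.15 = 7.226 rad/s.
m = k/ω_n² = 38000/7.226² = 38000/52.21 = 727.8 kg.

728 kg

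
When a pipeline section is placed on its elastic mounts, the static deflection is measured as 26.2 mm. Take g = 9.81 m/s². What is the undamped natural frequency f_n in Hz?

ω_n = √(g/δ_st) = √(9.81/0.0262) = √374.4 = 19.35 rad/s.
f_n = ω_n/(2π) = 19.35/6.283 = 3.080 Hz.

3.08 Hz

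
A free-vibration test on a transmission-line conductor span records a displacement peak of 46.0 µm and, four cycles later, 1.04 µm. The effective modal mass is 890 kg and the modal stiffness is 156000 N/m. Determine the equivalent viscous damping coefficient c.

Logarithmic decrement δ = (1/n)·ln(x₀/x_n) = (1/4)·ln(46.0/1.04) = (1/4)·ln(44.23) = 0.9474.
ζ = δ/√(4π² + δ²) = 0.9474/√(39.48 + 0.897) = 0.9474/6.354 = 0.1491.
c = ζ · 2√(km) = 0.1491 × 2√(156000 × 890) = 0.1491 × 23570 = 3513 N·s/m.

3510 N·s/m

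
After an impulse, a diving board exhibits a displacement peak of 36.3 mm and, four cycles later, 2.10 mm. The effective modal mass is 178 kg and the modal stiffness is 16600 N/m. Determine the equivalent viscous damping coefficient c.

Logarithmic decrement δ = (1/n)·ln(x₀/x_n) = (1/4)·ln(36.3/2.10) = (1/4)·ln(17.29) = 0.7125.
ζ = δ/√(4π² + δ²) = 0.7125/√(39.48 + 0.508) = 0.7125/6.323 = 0.1127.
c = ζ · 2√(km) = 0.1127 × 2√(16600 × 178) = 0.1127 × 3438 = 387.4 N·s/m.

387 N·s/m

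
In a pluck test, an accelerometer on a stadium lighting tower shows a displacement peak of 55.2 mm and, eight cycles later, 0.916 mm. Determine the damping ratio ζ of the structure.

0.0813

Logarithmic decrement δ = (1/n)·ln(x₀/x_n) = (1/8)·ln(55.2/0.916) = (1/8)·ln(60.26) = 0.5123.
ζ = δ/√(4π² + δ²) = 0.5123/√(39.48 + 0.262) = 0.5123/6.304 = 0.08127.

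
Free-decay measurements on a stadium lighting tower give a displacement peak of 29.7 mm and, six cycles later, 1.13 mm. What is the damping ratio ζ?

Logarithmic decrement δ = (1/n)·ln(x₀/x_n) = (1/6)·ln(29.7/1.13) = (1/6)·ln(26.28) = 0.5448.
ζ = δ/√(4π² + δ²) = 0.5448/√(39.48 + 0.297) = 0.5448/6.307 = 0.08639.

0.0864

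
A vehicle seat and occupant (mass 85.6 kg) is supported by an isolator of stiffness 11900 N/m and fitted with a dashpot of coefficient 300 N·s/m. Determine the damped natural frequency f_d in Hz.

ω_n = √(k/m) = √(11900/85.6) = 11.79 rad/s.
Critical damping c_c = 2√(k·m) = 2√(11900 × 85.6) = 2019 N·s/m, so ζ = c/c_c = 300/2019 = 0.1486.
ω_d = ω_n√(1 − ζ²) = 11.79 × √(1 − 0.0221) = 11.66 rad/s.
f_d = ω_d/(2π) = 1.856 Hz.

1.86 Hz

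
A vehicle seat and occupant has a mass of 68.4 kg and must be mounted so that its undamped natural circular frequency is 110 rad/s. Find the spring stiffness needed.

k = m·ω_n² = 68.4 × 110.0² = 68.4 × 12100 = 827600 N/m.

828000 N/m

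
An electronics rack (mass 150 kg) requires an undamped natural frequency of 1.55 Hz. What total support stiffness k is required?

ω_n = 2πf_n = 2π × 1.55 = 9.739 rad/s.
k = m·ω_n² = 150 × 9.739² = 150 × 94.85 = 14230 N/m.

14200 N/m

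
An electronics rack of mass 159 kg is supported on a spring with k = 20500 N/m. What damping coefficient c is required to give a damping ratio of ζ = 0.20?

722 N·s/m

c_c = 2√(k·m) = 2√(20500 × 159) = 3611 N·s/m.
c = ζ·c_c = 0.20 × 3611 = 722.2 N·s/m.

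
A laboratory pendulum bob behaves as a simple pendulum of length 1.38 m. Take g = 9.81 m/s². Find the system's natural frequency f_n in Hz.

For a simple pendulum ω_n = √(g/L) = √(9.81/1.38) = √7.109 = 2.666 rad/s.
f_n = ω_n/(2π) = 2.666/6.283 = 0.4243 Hz.

0.424 Hz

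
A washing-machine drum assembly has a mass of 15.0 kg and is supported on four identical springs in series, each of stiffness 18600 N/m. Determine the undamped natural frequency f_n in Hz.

Series springs: 1/k_eq = 4/18600, so k_eq = 18600/4 = 4650 N/m.
ω_n = √(k_eq/m) = √(4650/15.0) = √310.0 = 17.61 rad/s.
f_n = ω_n/(2π) = 17.61/6.283 = 2.802 Hz.

2.80 Hz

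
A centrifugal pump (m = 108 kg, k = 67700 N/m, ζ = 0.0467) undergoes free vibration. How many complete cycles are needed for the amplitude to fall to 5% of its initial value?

11 cycles

Logarithmic decrement δ = 2πζ/√(1 − ζ²) = 2π × 0.04670/√(1 − 0.00218) = 0.2937.
x_n/x₀ = e^(−nδ) ≤ 0.05; take ln: n ≥ ln(1/0.05)/δ = 2.996/0.2937 = 10.20.
So 11 complete cycles are required.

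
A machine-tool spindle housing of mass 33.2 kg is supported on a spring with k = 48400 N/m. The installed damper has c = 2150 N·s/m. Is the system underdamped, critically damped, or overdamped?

c_c = 2√(k·m) = 2535 N·s/m; ζ = c/c_c = 2150/2535 = 0.848.
Since ζ < 1 the system is underdamped.

underdamped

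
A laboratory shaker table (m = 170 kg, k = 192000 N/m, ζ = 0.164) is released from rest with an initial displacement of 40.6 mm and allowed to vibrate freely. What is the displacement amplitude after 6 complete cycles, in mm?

0.0770 mm

Logarithmic decrement δ = 2πζ/√(1 − ζ²) = 2π × 0.1640/√(1 − 0.0269) = 1.045.
After n cycles, x_n/x₀ = e^(−nδ), so x_6 = 40.6 × e^(−6 × 1.045) = 40.6 × 0.001897 = 0.07702 mm.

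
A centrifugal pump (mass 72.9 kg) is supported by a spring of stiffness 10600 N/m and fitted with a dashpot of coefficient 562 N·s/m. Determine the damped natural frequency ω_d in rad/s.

ω_n = √(k/m) = √(10600/72.9) = 12.06 rad/s.
Critical damping c_c = 2√(k·m) = 2√(10600 × 72.9) = 1758 N·s/m, so ζ = c/c_c = 562/1758 = 0.3197.
ω_d = ω_n√(1 − ζ²) = 12.06 × √(1 − 0.102) = 11.43 rad/s.

11.4 rad/s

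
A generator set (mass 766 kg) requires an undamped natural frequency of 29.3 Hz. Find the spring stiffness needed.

ω_n = 2πf_n = 2π × 29.3 = 184.1 rad/s.
k = m·ω_n² = 766 × 184.1² = 766 × 33890 = 25960000 N/m.

26000000 N/m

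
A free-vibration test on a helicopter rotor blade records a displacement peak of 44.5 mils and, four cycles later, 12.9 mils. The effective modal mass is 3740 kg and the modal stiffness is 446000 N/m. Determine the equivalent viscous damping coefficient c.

4020 N·s/m

Logarithmic decrement δ = (1/n)·ln(x₀/x_n) = (1/4)·ln(44.5/12.9) = (1/4)·ln(3.450) = 0.3096.
ζ = δ/√(4π² + δ²) = 0.3096/√(39.48 + 0.0958) = 0.3096/6.291 = 0.04921.
c = ζ · 2√(km) = 0.04921 × 2√(446000 × 3740) = 0.04921 × 81680 = 4020 N·s/m.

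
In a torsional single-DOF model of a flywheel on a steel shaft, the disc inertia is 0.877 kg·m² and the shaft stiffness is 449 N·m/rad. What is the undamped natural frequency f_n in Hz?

ω_n = √(k_t/J) = √(449/0.877) = √512.0 = 22.63 rad/s.
f_n = ω_n/(2π) = 22.63/6.283 = 3.601 Hz.

3.60 Hz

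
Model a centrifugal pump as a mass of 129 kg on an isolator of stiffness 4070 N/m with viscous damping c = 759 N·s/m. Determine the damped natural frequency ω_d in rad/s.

4.78 rad/s

ω_n = √(k/m) = √(4070/129) = 5.617 rad/s.
Critical damping c_c = 2√(k·m) = 2√(4070 × 129) = 1449 N·s/m, so ζ = c/c_c = 759/1449 = 0.5237.
ω_d = ω_n√(1 − ζ²) = 5.617 × √(1 − 0.274) = 4.785 rad/s.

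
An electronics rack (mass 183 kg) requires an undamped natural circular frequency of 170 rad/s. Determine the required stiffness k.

k = m·ω_n² = 183 × 170.0² = 183 × 28900 = 5289000 N/m.

5290000 N/m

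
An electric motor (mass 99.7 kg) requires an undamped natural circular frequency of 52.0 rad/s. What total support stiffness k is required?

270000 N/m

k = m·ω_n² = 99.7 × 52.00² = 99.7 × 2704 = 269600 N/m.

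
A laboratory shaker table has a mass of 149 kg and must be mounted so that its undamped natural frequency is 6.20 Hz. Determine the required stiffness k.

ω_n = 2πf_n = 2π × 6.20 = 38.96 rad/s.
k = m·ω_n² = 149 × 38.96² = 149 × 1518 = 226100 N/m.

226000 N/m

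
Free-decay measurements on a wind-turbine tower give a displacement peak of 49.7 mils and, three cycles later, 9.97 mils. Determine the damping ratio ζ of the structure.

Logarithmic decrement δ = (1/n)·ln(x₀/x_n) = (1/3)·ln(49.7/9.97) = (1/3)·ln(4.985) = 0.5355.
ζ = δ/√(4π² + δ²) = 0.5355/√(39.48 + 0.287) = 0.5355/6.306 = 0.08492.

0.0849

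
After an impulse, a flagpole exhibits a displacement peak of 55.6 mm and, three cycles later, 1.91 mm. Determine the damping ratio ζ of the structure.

0.176

Logarithmic decrement δ = (1/n)·ln(x₀/x_n) = (1/3)·ln(55.6/1.91) = (1/3)·ln(29.11) = 1.124.
ζ = δ/√(4π² + δ²) = 1.124/√(39.48 + 1.26) = 1.124/6.383 = 0.1760.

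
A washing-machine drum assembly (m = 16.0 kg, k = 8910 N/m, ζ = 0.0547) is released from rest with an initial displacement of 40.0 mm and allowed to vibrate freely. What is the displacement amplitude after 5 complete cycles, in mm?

7.16 mm

Logarithmic decrement δ = 2πζ/√(1 − ζ²) = 2π × 0.05470/√(1 − 0.00299) = 0.3442.
After n cycles, x_n/x₀ = e^(−nδ), so x_5 = 40.0 × e^(−5 × 0.3442) = 40.0 × 0.1789 = 7.155 mm.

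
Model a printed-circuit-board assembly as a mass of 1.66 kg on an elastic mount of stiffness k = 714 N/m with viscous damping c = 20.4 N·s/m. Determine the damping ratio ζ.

ω_n = √(k/m) = √(714.0/1.66) = 20.74 rad/s.
Critical damping c_c = 2√(k·m) = 2√(714.0 × 1.66) = 68.85 N·s/m, so ζ = c/c_c = 20.4/68.85 = 0.2963.

0.296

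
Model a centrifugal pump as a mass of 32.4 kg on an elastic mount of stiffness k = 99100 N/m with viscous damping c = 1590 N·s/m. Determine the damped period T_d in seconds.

ω_n = √(k/m) = √(99100/32.4) = 55.30 rad/s.
Critical damping c_c = 2√(k·m) = 2√(99100 × 32.4) = 3584 N·s/m, so ζ = c/c_c = 1590/3584 = 0.4437.
ω_d = ω_n√(1 − ζ²) = 55.30 × √(1 − 0.197) = 49.56 rad/s.
T_d = 2π/ω_d = 0.1268 s.

0.127 s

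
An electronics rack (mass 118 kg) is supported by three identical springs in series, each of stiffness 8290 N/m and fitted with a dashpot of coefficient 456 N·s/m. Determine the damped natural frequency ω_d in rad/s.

Series springs: 1/k_eq = 3/8290, so k_eq = 8290/3 = 2763 N/m.
ω_n = √(k_eq/m) = √(2763/118) = 4.839 rad/s.
Critical damping c_c = 2√(k_eq·m) = 2√(2763 × 118) = 1142 N·s/m, so ζ = c/c_c = 456/1142 = 0.3993.
ω_d = ω_n√(1 − ζ²) = 4.839 × √(1 − 0.159) = 4.437 rad/s.

4.44 rad/s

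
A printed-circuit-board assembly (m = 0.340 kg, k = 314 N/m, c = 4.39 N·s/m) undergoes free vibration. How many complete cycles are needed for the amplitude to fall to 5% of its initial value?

3 cycles

ζ = c/(2√(km)) = 4.39/(2√(314 × 0.340)) = 4.39/20.66 = 0.2124.
Logarithmic decrement δ = 2πζ/√(1 − ζ²) = 2π × 0.2124/√(1 − 0.0451) = 1.366.
x_n/x₀ = e^(−nδ) ≤ 0.05; take ln: n ≥ ln(1/0.05)/δ = 2.996/1.366 = 2.193.
So 3 complete cycles are required.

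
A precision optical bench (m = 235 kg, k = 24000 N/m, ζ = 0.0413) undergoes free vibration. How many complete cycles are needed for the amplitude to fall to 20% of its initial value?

7 cycles

Logarithmic decrement δ = 2πζ/√(1 − ζ²) = 2π × 0.04130/√(1 − 0.00171) = 0.2597.
x_n/x₀ = e^(−nδ) ≤ 0.2; take ln: n ≥ ln(1/0.2)/δ = 1.609/0.2597 = 6.197.
So 7 complete cycles are required.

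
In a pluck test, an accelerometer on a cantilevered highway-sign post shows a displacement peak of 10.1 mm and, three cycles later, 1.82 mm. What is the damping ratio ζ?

Logarithmic decrement δ = (1/n)·ln(x₀/x_n) = (1/3)·ln(10.1/1.82) = (1/3)·ln(5.549) = 0.5712.
ζ = δ/√(4π² + δ²) = 0.5712/√(39.48 + 0.326) = 0.5712/6.309 = 0.09054.

0.0905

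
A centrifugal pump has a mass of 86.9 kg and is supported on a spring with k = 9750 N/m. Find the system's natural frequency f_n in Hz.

1.69 Hz

ω_n = √(k/m) = √(9750/86.9) = √112.2 = 10.59 rad/s.
f_n = ω_n/(2π) = 10.59/6.283 = 1.686 Hz.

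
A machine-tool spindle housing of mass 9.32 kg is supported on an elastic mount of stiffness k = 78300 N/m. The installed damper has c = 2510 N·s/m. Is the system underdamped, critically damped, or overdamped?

c_c = 2√(k·m) = 1709 N·s/m; ζ = c/c_c = 2510/1709 = 1.47.
Since ζ > 1 the system is overdamped.

overdamped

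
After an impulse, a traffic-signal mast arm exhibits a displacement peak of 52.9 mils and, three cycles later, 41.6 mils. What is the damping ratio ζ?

0.0127

Logarithmic decrement δ = (1/n)·ln(x₀/x_n) = (1/3)·ln(52.9/41.6) = (1/3)·ln(1.272) = 0.08010.
ζ = δ/√(4π² + δ²) = 0.08010/√(39.48 + 0.00642) = 0.08010/6.284 = 0.01275.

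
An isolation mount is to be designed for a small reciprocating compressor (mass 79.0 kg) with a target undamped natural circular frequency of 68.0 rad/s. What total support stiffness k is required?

k = m·ω_n² = 79.0 × 68.00² = 79.0 × 4624 = 365300 N/m.

365000 N/m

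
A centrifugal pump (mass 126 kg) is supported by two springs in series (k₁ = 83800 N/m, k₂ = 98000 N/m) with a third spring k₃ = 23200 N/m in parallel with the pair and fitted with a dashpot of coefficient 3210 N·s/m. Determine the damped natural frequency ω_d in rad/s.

19.5 rad/s

Series pair: k_s = k₁k₂/(k₁+k₂) = (83800)(98000)/(83800 + 98000) = 45170 N/m. In parallel with k₃: k_eq = 45170 + 23200 = 68370 N/m.
ω_n = √(k_eq/m) = √(68370/126) = 23.29 rad/s.
Critical damping c_c = 2√(k_eq·m) = 2√(68370 × 126) = 5870 N·s/m, so ζ = c/c_c = 3210/5870 = 0.5468.
ω_d = ω_n√(1 − ζ²) = 23.29 × √(1 − 0.299) = 19.50 rad/s.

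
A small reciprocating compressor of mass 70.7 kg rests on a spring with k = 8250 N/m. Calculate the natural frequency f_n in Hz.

ω_n = √(k/m) = √(8250/70.7) = √116.7 = 10.80 rad/s.
f_n = ω_n/(2π) = 10.80/6.283 = 1.719 Hz.

1.72 Hz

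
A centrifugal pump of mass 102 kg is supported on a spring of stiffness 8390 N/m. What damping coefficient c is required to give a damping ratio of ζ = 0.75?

c_c = 2√(k·m) = 2√(8390 × 102) = 1850 N·s/m.
c = ζ·c_c = 0.75 × 1850 = 1388 N·s/m.

1390 N·s/m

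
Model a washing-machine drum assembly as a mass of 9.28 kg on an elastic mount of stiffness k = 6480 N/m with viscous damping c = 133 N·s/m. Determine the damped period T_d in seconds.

0.247 s

ω_n = √(k/m) = √(6480/9.28) = 26.42 rad/s.
Critical damping c_c = 2√(k·m) = 2√(6480 × 9.28) = 490.4 N·s/m, so ζ = c/c_c = 133/490.4 = 0.2712.
ω_d = ω_n√(1 − ζ²) = 26.42 × √(1 − 0.0735) = 25.43 rad/s.
T_d = 2π/ω_d = 0.2470 s.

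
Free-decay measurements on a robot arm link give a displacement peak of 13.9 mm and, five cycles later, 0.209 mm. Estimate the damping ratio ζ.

Logarithmic decrement δ = (1/n)·ln(x₀/x_n) = (1/5)·ln(13.9/0.209) = (1/5)·ln(66.51) = 0.8395.
ζ = δ/√(4π² + δ²) = 0.8395/√(39.48 + 0.705) = 0.8395/6.339 = 0.1324.

0.132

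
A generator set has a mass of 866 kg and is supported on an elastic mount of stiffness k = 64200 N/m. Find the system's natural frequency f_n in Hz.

ω_n = √(k/m) = √(64200/866) = √74.13 = 8.610 rad/s.
f_n = ω_n/(2π) = 8.610/6.283 = 1.370 Hz.

1.37 Hz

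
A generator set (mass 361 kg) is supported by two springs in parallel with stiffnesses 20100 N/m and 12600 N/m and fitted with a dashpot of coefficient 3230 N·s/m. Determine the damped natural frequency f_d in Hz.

1.34 Hz

Parallel springs add: k_eq = 20100 + 12600 = 32700 N/m.
ω_n = √(k_eq/m) = √(32700/361) = 9.517 rad/s.
Critical damping c_c = 2√(k_eq·m) = 2√(32700 × 361) = 6872 N·s/m, so ζ = c/c_c = 3230/6872 = 0.4701.
ω_d = ω_n√(1 − ζ²) = 9.517 × √(1 − 0.221) = 8.400 rad/s.
f_d = ω_d/(2π) = 1.337 Hz.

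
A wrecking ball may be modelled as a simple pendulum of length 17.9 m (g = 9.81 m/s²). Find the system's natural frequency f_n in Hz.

0.118 Hz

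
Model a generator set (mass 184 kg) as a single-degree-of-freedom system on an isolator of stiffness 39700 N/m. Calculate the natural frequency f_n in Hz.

2.34 Hz

ω_n = √(k/m) = √(39700/184) = √215.8 = 14.69 rad/s.
f_n = ω_n/(2π) = 14.69/6.283 = 2.338 Hz.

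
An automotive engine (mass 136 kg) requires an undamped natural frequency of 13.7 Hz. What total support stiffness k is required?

1010000 N/m

ω_n = 2πf_n = 2π × 13.7 = 86.08 rad/s.
k = m·ω_n² = 136 × 86.08² = 136 × 7410 = 1008000 N/m.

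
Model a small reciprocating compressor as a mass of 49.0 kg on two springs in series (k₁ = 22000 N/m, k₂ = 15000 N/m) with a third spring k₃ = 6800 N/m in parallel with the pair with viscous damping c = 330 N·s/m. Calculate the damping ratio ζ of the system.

Series pair: k_s = k₁k₂/(k₁+k₂) = (22000)(15000)/(22000 + 15000) = 8919 N/m. In parallel with k₃: k_eq = 8919 + 6800 = 15720 N/m.
ω_n = √(k_eq/m) = √(15720/49.0) = 17.91 rad/s.
Critical damping c_c = 2√(k_eq·m) = 2√(15720 × 49.0) = 1755 N·s/m, so ζ = c/c_c = 330/1755 = 0.1880.

0.188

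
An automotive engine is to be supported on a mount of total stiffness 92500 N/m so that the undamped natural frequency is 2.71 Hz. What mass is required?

319 kg

ω_n = 2πf_n = 2π × 2.71 = 17.03 rad/s.
m = k/ω_n² = 92500/17.03² = 92500/289.9 = 319.0 kg.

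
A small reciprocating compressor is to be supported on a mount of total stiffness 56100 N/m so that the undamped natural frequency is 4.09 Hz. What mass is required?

84.9 kg

ω_n = 2πf_n = 2π × 4.09 = 25.70 rad/s.
m = k/ω_n² = 56100/25.70² = 56100/660.4 = 84.95 kg.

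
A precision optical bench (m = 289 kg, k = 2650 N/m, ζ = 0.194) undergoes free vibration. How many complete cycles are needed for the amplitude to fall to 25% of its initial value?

Logarithmic decrement δ = 2πζ/√(1 − ζ²) = 2π × 0.1940/√(1 − 0.0376) = 1.243.
x_n/x₀ = e^(−nδ) ≤ 0.25; take ln: n ≥ ln(1/0.25)/δ = 1.386/1.243 = 1.116.
So 2 complete cycles are required.

2 cycles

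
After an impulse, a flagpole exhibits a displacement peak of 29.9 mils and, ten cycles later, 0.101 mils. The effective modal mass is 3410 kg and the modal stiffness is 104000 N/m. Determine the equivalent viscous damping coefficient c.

3400 N·s/m

Logarithmic decrement δ = (1/n)·ln(x₀/x_n) = (1/10)·ln(29.9/0.101) = (1/10)·ln(296.0) = 0.5690.
ζ = δ/√(4π² + δ²) = 0.5690/√(39.48 + 0.324) = 0.5690/6.309 = 0.09020.
c = ζ · 2√(km) = 0.09020 × 2√(104000 × 3410) = 0.09020 × 37660 = 3397 N·s/m.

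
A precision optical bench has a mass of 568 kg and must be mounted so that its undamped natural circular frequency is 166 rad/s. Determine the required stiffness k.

15700000 N/m

k = m·ω_n² = 568 × 166.0² = 568 × 27560 = 15650000 N/m.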